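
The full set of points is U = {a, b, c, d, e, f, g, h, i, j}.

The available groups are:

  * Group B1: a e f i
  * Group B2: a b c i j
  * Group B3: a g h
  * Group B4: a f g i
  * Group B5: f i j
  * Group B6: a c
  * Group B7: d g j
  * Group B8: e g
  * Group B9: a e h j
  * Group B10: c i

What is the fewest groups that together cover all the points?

Take {B1, B2, B7, B9}. Their union is {a, b, c, d, e, f, g, h, i, j}, which is all 10 points.
Only B2 contains b, so B2 is forced; the remaining 5 points need at least 3 more groups (each remaining group adds at most 2) — so at least 4 groups are needed, and 4 is optimal.

4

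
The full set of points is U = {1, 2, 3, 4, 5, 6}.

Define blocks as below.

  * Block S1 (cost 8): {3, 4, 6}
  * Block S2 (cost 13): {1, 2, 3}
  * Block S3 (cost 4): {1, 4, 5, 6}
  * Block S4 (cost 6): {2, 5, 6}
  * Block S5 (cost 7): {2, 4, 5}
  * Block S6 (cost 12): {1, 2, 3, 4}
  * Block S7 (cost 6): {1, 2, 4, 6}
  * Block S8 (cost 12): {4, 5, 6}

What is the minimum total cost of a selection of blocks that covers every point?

16

S3, S6 together cover every point (S3 ∪ S6 = {1, 2, 3, 4, 5, 6}); total cost 4 + 12 = 16.
The greedy pick S3, S4, S1 costs 18; no covering selection beats 16.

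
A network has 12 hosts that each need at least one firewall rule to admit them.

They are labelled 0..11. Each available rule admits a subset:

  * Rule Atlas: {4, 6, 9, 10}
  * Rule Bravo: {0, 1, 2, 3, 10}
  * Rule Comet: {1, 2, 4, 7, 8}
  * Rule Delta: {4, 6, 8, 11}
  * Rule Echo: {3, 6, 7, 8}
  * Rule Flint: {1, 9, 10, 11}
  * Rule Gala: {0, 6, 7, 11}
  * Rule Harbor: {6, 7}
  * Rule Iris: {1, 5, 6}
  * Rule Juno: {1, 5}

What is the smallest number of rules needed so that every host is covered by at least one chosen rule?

4

Take {Bravo, Comet, Flint, Iris}. Their union is {0, 1, 2, 3, 4, 5, 6, 7, 8, 9, 10, 11}, which is all 12 hosts.
No 3 of the 10 rules cover everything (all 120 combinations miss at least one host), so 4 is optimal.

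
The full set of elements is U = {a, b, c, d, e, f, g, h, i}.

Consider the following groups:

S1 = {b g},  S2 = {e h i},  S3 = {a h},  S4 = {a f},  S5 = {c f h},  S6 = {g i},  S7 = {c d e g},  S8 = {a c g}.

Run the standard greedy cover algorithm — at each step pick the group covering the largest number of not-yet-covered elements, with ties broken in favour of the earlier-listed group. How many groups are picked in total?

Greedy: pick S7 (covers 4 new) → pick S2 (covers 2 new) → pick S4 (covers 2 new) → pick S1 (covers 1 new). Total picks: 4.

4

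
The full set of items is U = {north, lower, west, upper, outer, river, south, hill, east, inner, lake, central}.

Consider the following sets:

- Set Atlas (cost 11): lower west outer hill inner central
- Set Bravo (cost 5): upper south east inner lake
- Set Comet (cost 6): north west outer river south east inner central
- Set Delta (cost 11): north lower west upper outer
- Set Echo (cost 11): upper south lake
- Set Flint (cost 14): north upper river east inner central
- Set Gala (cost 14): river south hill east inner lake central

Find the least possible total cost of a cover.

22

Atlas, Bravo, Comet together cover every item (Atlas ∪ Bravo ∪ Comet = {north, lower, west, upper, outer, river, south, hill, east, inner, lake, central}); total cost 11 + 5 + 6 = 22.
No covering selection has total cost below 22.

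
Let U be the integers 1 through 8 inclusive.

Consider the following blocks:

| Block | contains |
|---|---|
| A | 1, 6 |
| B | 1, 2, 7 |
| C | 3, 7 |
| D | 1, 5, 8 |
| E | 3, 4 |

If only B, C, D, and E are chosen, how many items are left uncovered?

Union of B, C, D, E = {1, 2, 3, 4, 5, 7, 8}.
Not covered: 6 — 1 item.

1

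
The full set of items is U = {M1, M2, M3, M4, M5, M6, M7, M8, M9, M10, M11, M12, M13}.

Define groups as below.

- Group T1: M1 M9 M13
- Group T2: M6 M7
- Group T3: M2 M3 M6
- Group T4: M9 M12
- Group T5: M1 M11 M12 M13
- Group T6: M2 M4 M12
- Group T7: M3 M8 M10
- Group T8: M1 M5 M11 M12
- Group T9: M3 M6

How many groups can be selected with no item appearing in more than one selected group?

T1, T2, T6, T7 are pairwise disjoint (T1={M1,M9,M13}; T2={M6,M7}; T6={M2,M4,M12}; T7={M3,M8,M10}).
Every remaining group overlaps one of these, and no 5 of the listed groups are pairwise disjoint, so 4 is the maximum.

4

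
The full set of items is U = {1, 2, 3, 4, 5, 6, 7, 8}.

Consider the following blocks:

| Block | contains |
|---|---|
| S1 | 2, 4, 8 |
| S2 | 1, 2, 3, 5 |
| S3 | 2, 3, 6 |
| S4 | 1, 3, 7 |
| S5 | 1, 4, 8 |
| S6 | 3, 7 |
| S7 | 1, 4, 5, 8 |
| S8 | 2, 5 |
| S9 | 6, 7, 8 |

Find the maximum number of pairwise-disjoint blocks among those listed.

S5, S6, S8 are pairwise disjoint (S5={1,4,8}; S6={3,7}; S8={2,5}).
Every remaining block overlaps one of these, and no 4 of the listed blocks are pairwise disjoint, so 3 is the maximum.

3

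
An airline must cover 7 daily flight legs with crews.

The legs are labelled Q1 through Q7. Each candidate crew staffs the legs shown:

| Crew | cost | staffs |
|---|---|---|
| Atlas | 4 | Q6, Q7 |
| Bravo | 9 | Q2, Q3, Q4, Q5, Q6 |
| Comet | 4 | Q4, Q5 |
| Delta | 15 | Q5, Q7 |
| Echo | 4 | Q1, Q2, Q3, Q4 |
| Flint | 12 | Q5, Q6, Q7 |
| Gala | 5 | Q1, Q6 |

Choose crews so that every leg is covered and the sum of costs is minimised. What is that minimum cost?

12

Atlas, Comet, Echo together cover every leg (Atlas ∪ Comet ∪ Echo = {Q1, Q2, Q3, Q4, Q5, Q6, Q7}); total cost 4 + 4 + 4 = 12.
No covering selection has total cost below 12.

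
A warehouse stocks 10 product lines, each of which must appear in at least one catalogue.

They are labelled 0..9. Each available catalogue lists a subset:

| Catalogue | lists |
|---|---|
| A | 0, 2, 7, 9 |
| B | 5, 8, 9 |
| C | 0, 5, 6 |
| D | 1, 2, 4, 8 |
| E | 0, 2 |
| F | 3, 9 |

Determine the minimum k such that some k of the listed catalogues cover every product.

4

A and C and D and F together: A ∪ C ∪ D ∪ F = {0, 1, 2, 3, 4, 5, 6, 7, 8, 9} — every product is covered.
No 3 of the 6 catalogues cover everything (all 20 combinations miss at least one product), so 4 is optimal.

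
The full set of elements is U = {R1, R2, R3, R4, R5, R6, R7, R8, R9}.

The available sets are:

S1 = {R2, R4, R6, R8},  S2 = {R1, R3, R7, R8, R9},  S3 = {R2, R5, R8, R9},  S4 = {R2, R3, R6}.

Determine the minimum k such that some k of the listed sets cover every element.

3

S1 and S2 and S3 together: S1 ∪ S2 ∪ S3 = {R1, R2, R3, R4, R5, R6, R7, R8, R9} — every element is covered.
Only S2 contains R1, so S2 is forced; the remaining 4 elements need at least 2 more sets (each remaining set adds at most 3) — so at least 3 sets are needed, and 3 is optimal.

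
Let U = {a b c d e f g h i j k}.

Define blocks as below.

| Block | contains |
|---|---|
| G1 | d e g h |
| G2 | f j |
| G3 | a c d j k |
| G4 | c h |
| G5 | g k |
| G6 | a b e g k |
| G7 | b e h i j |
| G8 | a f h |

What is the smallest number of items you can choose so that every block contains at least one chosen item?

Take T = {h, j, k}. Each listed block contains at least one of these, so T is a hitting set of size 3.
The blocks G2, G4, G5 are pairwise disjoint, so any hitting set needs a separate item for each — at least 3. Hence 3 is optimal.

3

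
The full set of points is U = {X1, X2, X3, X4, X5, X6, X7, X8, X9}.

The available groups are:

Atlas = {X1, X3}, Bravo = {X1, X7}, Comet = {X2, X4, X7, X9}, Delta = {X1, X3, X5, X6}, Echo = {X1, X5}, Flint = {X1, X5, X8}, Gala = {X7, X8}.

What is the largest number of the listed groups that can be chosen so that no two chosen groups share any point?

Comet, Flint are pairwise disjoint (Comet={X2,X4,X7,X9}; Flint={X1,X5,X8}).
Every remaining group overlaps one of these, and no 3 of the listed groups are pairwise disjoint, so 2 is the maximum.

2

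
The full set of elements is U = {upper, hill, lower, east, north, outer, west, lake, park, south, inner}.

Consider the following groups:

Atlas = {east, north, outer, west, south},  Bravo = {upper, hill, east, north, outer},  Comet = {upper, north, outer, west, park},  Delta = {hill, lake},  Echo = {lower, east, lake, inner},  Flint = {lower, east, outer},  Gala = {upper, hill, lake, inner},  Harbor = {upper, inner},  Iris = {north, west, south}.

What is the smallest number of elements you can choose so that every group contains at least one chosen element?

H = {east, west, lake, inner} meets every group (each contains at least one member of H), and |H| = 4.
The groups Delta, Flint, Harbor, Iris are pairwise disjoint, so any hitting set needs a separate element for each — at least 4. Hence 4 is optimal.

4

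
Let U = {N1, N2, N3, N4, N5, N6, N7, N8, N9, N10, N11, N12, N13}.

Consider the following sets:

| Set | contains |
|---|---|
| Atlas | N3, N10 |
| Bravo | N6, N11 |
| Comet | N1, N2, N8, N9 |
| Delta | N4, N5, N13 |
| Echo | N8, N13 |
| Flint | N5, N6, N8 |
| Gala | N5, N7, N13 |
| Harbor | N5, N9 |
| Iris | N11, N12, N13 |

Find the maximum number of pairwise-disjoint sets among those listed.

4

Atlas, Bravo, Comet, Gala are pairwise disjoint (Atlas={N3,N10}; Bravo={N6,N11}; Comet={N1,N2,N8,N9}; Gala={N5,N7,N13}).
Every remaining set overlaps one of these, and no 5 of the listed sets are pairwise disjoint, so 4 is the maximum.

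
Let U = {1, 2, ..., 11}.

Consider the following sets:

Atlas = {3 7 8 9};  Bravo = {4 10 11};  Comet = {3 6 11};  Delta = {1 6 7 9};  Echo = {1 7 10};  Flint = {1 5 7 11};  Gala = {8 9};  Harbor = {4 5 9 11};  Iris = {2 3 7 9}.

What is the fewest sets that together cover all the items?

5

Bravo, Delta, Gala, Harbor, and Iris cover everything between them: the union {1, 2, 3, 4, 5, 6, 7, 8, 9, 10, 11} is all of U.
No 4 of the 9 sets cover everything (all 126 combinations miss at least one item), so 5 is optimal.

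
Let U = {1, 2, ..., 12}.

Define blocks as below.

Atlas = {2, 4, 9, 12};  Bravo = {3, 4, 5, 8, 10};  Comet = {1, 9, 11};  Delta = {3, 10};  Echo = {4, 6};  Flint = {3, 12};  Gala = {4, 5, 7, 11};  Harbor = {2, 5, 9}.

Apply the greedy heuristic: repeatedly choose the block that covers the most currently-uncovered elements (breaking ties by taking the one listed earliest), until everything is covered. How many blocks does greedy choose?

Greedy: pick Bravo (covers 5 new) → pick Atlas (covers 3 new) → pick Comet (covers 2 new) → pick Echo (covers 1 new) → pick Gala (covers 1 new). Total picks: 5.

5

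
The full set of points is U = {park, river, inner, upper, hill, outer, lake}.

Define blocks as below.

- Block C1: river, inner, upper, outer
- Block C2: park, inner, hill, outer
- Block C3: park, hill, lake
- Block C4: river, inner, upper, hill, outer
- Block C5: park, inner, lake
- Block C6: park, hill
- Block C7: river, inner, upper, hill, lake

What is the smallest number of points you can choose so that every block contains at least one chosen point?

2

Take H = {inner, hill}. Each listed block contains at least one of these, so H is a hitting set of size 2.
The blocks C1, C6 are pairwise disjoint, so any hitting set needs a separate point for each — at least 2. Hence 2 is optimal.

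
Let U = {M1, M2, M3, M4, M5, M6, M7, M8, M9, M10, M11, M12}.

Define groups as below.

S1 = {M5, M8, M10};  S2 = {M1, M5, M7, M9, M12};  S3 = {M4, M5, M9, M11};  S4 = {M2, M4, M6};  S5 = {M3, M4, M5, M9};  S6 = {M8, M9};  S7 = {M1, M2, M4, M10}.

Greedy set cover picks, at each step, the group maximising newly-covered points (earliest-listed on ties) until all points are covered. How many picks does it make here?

Greedy: pick S2 (covers 5 new) → pick S4 (covers 3 new) → pick S1 (covers 2 new) → pick S3 (covers 1 new) → pick S5 (covers 1 new). Total picks: 5.

5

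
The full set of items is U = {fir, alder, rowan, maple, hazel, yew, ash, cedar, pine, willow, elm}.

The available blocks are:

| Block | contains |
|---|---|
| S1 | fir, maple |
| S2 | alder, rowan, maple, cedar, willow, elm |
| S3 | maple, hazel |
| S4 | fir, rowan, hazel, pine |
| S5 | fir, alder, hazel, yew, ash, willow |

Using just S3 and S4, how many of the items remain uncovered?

Union of S3, S4 = {fir, rowan, maple, hazel, pine}.
Not covered: alder, yew, ash, cedar, willow, elm — 6 items.

6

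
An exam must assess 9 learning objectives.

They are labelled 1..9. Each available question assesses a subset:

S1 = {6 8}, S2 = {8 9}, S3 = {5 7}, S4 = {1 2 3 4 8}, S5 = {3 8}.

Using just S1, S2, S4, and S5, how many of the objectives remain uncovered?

Union of S1, S2, S4, S5 = {1, 2, 3, 4, 6, 8, 9}.
Not covered: 5, 7 — 2 objectives.

2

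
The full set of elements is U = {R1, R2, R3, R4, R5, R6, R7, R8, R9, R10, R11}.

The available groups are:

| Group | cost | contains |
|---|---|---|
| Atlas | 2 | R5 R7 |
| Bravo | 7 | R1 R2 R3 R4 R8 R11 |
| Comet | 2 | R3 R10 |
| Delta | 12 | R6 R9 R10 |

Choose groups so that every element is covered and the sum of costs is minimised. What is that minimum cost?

21

Atlas, Bravo, Delta together cover every element (Atlas ∪ Bravo ∪ Delta = {R1, R2, R3, R4, R5, R6, R7, R8, R9, R10, R11}); total cost 2 + 7 + 12 = 21.
The greedy pick Atlas, Comet, Bravo, Delta costs 23; no covering selection beats 21.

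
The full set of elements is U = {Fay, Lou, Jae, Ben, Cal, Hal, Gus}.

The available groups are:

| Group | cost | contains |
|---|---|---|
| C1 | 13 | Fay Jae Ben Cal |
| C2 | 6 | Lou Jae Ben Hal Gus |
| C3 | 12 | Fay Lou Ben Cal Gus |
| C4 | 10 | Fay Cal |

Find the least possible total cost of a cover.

16

C2, C4 together cover every element (C2 ∪ C4 = {Fay, Lou, Jae, Ben, Cal, Hal, Gus}); total cost 6 + 10 = 16.
No covering selection has total cost below 16.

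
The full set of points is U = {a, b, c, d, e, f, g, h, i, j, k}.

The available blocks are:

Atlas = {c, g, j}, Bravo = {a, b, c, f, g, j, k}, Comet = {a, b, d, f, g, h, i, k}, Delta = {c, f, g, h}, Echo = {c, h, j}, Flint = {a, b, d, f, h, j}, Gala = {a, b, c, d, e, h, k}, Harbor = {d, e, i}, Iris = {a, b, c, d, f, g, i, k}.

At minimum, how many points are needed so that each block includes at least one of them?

The 2 points {c, d} hit every block.
The blocks Echo, Harbor are pairwise disjoint, so any hitting set needs a separate point for each — at least 2. Hence 2 is optimal.

2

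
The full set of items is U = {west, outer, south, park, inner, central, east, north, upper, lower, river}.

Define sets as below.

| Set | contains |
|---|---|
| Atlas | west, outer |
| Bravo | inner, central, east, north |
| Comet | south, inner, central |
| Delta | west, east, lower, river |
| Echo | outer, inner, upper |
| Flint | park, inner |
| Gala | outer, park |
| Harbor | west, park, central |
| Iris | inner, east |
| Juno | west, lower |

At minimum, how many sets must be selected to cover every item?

5

Take {Bravo, Comet, Delta, Echo, Harbor}. Their union is {west, outer, south, park, inner, central, east, north, upper, lower, river}, which is all 11 items.
No 4 of the 10 sets cover everything (all 210 combinations miss at least one item), so 5 is optimal.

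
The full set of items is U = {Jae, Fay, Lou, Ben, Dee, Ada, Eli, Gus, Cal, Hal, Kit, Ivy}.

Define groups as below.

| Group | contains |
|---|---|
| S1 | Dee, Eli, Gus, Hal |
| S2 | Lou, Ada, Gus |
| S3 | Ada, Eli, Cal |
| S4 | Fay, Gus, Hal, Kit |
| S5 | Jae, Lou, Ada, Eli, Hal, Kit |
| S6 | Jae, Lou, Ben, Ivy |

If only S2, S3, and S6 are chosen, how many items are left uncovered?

Union of S2, S3, S6 = {Jae, Lou, Ben, Ada, Eli, Gus, Cal, Ivy}.
Not covered: Fay, Dee, Hal, Kit — 4 items.

4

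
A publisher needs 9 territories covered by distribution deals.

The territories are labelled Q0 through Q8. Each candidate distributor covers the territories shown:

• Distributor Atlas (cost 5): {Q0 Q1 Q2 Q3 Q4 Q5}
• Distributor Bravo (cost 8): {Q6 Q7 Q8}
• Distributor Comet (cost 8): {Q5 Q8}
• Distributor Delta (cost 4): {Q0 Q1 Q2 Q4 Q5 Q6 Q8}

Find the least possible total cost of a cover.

Atlas, Bravo together cover every territory (Atlas ∪ Bravo = {Q0, Q1, Q2, Q3, Q4, Q5, Q6, Q7, Q8}); total cost 5 + 8 = 13.
The greedy pick Delta, Atlas, Bravo costs 17; no covering selection beats 13.

13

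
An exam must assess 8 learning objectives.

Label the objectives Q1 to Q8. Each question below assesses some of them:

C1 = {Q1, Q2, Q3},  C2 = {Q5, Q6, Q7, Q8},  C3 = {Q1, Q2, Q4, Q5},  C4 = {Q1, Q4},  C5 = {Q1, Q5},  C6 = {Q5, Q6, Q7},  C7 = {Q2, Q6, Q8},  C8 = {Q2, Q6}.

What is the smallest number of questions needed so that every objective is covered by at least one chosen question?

3

Take {C1, C2, C3}. Their union is {Q1, Q2, Q3, Q4, Q5, Q6, Q7, Q8}, which is all 8 objectives.
Only C1 contains Q3, so C1 is forced; the remaining 5 objectives need at least 2 more questions (each remaining question adds at most 4) — so at least 3 questions are needed, and 3 is optimal.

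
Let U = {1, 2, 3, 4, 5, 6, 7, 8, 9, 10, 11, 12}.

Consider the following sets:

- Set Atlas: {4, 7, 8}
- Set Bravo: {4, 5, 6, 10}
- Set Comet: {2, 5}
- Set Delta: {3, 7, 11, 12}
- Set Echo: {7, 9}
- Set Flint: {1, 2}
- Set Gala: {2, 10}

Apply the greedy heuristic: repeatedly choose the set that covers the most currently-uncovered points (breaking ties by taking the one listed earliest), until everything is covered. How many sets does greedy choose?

Greedy: pick Bravo (covers 4 new) → pick Delta (covers 4 new) → pick Flint (covers 2 new) → pick Atlas (covers 1 new) → pick Echo (covers 1 new). Total picks: 5.

5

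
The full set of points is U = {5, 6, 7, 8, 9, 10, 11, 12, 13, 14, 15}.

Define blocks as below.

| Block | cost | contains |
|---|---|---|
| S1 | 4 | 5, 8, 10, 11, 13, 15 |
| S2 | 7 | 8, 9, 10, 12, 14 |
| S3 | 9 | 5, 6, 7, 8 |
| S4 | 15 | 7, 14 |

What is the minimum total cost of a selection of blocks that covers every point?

S1, S2, S3 together cover every point (S1 ∪ S2 ∪ S3 = {5, 6, 7, 8, 9, 10, 11, 12, 13, 14, 15}); total cost 4 + 7 + 9 = 20.
No covering selection has total cost below 20.

20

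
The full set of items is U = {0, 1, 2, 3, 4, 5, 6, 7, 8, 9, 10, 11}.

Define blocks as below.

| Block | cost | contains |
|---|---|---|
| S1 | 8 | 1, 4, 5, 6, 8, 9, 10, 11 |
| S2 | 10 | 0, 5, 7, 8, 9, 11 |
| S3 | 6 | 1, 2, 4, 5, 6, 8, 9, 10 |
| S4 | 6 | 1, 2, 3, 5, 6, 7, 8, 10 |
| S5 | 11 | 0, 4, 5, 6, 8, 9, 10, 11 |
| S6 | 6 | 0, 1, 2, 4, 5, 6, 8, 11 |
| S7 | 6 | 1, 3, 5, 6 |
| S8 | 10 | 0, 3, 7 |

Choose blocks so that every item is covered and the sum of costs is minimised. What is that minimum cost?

S4, S5 together cover every item (S4 ∪ S5 = {0, 1, 2, 3, 4, 5, 6, 7, 8, 9, 10, 11}); total cost 6 + 11 = 17.
The greedy pick S3, S4, S6 costs 18; no covering selection beats 17.

17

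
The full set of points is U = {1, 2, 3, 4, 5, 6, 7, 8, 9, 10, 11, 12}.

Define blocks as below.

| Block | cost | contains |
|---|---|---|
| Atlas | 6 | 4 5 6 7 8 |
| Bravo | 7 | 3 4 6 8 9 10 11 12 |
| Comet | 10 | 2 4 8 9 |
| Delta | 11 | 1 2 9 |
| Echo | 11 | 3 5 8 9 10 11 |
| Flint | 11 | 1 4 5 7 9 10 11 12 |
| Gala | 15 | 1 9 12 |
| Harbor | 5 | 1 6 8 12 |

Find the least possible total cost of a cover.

Atlas, Bravo, Delta together cover every point (Atlas ∪ Bravo ∪ Delta = {1, 2, 3, 4, 5, 6, 7, 8, 9, 10, 11, 12}); total cost 6 + 7 + 11 = 24.
The greedy pick Bravo, Atlas, Harbor, Comet costs 28; no covering selection beats 24.

24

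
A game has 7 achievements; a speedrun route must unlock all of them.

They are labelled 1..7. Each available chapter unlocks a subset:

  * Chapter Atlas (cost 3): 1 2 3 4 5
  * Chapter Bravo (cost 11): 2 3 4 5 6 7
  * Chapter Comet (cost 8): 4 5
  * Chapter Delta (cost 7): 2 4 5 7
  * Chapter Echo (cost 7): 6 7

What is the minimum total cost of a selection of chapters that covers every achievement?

10

Atlas, Echo together cover every achievement (Atlas ∪ Echo = {1, 2, 3, 4, 5, 6, 7}); total cost 3 + 7 = 10.
No covering selection has total cost below 10.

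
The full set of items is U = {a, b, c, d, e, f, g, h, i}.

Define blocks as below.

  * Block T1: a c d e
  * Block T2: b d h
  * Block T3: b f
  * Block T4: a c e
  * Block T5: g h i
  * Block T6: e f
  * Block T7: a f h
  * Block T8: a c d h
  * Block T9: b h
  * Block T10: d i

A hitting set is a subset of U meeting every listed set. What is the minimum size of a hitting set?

Take T = {a, b, e, i}. Each listed block contains at least one of these, so T is a hitting set of size 4.
No choice of 3 items meets every block, so 4 is the minimum.

4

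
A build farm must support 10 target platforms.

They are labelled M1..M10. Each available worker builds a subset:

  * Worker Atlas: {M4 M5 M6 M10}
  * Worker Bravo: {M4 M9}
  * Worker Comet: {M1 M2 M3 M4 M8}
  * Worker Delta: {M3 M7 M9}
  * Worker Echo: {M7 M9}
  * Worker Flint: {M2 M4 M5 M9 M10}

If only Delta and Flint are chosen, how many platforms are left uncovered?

3

Union of Delta, Flint = {M2, M3, M4, M5, M7, M9, M10}.
Not covered: M1, M6, M8 — 3 platforms.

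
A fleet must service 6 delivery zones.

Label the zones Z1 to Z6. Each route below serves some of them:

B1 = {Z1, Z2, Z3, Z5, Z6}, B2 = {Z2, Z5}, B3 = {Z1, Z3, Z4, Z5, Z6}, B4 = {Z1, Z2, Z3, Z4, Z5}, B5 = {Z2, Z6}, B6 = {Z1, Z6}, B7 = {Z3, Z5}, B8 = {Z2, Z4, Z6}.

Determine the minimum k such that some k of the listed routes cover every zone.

2

B1 and B8 together: B1 ∪ B8 = {Z1, Z2, Z3, Z4, Z5, Z6} — every zone is covered.
No single route has all 6 zones (the largest, B1, has 5), so 2 is optimal.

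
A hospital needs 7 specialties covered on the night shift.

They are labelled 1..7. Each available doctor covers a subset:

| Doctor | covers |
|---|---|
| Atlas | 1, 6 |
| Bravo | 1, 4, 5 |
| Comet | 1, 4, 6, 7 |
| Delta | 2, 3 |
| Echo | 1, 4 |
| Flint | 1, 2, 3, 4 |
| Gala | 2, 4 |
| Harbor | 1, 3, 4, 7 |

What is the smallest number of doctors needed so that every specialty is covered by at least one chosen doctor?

3

Take {Bravo, Comet, Flint}. Their union is {1, 2, 3, 4, 5, 6, 7}, which is all 7 specialties.
Only Bravo contains 5, so Bravo is forced; the remaining 4 specialties need at least 2 more doctors (each remaining doctor adds at most 2) — so at least 3 doctors are needed, and 3 is optimal.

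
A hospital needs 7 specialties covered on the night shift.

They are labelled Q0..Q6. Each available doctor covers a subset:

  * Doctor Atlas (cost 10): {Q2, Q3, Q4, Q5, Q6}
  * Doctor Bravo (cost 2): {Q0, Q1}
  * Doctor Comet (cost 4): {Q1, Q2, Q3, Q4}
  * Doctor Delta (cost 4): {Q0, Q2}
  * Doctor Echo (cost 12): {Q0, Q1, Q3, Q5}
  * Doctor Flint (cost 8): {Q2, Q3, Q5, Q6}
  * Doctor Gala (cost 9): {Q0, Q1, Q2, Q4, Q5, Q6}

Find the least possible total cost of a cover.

12

Atlas, Bravo together cover every specialty (Atlas ∪ Bravo = {Q0, Q1, Q2, Q3, Q4, Q5, Q6}); total cost 10 + 2 = 12.
The greedy pick Bravo, Comet, Flint costs 14; no covering selection beats 12.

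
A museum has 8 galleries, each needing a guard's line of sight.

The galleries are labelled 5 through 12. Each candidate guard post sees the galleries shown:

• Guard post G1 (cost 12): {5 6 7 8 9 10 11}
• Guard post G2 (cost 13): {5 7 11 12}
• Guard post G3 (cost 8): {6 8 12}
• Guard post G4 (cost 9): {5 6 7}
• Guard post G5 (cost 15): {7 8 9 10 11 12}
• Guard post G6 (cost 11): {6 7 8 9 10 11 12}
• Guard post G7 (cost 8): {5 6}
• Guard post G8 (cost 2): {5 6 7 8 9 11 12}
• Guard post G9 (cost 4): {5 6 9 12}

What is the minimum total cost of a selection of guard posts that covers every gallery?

13

G6, G8 together cover every gallery (G6 ∪ G8 = {5, 6, 7, 8, 9, 10, 11, 12}); total cost 11 + 2 = 13.
No covering selection has total cost below 13.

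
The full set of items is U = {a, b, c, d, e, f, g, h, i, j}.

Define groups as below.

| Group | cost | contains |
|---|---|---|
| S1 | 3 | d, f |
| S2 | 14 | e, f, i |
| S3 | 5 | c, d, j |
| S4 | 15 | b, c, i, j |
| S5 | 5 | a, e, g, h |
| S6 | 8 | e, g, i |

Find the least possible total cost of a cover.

23

S1, S4, S5 together cover every item (S1 ∪ S4 ∪ S5 = {a, b, c, d, e, f, g, h, i, j}); total cost 3 + 15 + 5 = 23.
The greedy pick S5, S1, S3, S4 costs 28; no covering selection beats 23.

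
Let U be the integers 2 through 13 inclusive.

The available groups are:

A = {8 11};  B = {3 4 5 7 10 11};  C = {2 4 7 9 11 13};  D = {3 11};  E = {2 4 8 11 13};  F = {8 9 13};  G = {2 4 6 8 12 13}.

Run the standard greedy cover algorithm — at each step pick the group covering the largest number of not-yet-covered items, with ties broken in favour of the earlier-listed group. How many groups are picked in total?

3

Greedy: pick B (covers 6 new) → pick G (covers 5 new) → pick C (covers 1 new). Total picks: 3.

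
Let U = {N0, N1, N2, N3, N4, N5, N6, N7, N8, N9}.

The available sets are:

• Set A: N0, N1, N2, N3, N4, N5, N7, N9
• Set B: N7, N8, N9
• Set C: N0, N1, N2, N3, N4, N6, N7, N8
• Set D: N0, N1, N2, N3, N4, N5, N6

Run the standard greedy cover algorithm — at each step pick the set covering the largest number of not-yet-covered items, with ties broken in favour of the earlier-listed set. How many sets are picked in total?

2

Greedy: pick A (covers 8 new) → pick C (covers 2 new). Total picks: 2.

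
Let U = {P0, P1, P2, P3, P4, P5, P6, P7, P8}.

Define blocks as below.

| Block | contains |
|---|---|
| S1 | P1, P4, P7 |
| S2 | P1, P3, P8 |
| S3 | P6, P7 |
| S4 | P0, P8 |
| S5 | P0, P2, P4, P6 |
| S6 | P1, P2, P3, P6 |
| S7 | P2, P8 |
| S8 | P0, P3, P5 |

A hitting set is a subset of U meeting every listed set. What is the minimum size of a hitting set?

The 4 elements {P0, P4, P6, P8} hit every block.
No choice of 3 elements meets every block, so 4 is the minimum.

4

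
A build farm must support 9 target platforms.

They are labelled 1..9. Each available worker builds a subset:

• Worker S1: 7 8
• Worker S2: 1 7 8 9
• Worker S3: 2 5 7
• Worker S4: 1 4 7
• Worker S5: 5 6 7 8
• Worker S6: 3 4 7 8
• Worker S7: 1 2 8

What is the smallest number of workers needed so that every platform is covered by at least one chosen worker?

4

S2 and S3 and S5 and S6 together: S2 ∪ S3 ∪ S5 ∪ S6 = {1, 2, 3, 4, 5, 6, 7, 8, 9} — every platform is covered.
Only S6 contains 3, so S6 is forced; the remaining 5 platforms need at least 3 more workers (each remaining worker adds at most 2) — so at least 4 workers are needed, and 4 is optimal.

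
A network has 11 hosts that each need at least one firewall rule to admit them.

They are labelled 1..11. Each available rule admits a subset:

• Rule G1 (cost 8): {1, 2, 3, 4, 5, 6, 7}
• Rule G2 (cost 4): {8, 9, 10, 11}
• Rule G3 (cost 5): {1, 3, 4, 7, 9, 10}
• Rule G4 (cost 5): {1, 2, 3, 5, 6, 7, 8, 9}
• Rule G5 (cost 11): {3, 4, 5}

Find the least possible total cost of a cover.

G1, G2 together cover every host (G1 ∪ G2 = {1, 2, 3, 4, 5, 6, 7, 8, 9, 10, 11}); total cost 8 + 4 = 12.
The greedy pick G4, G2, G3 costs 14; no covering selection beats 12.

12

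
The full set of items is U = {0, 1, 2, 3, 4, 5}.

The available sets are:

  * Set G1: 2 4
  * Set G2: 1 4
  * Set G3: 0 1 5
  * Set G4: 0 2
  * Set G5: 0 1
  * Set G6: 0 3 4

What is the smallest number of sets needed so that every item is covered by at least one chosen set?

G3 and G4 and G6 together: G3 ∪ G4 ∪ G6 = {0, 1, 2, 3, 4, 5} — every item is covered.
Only G6 contains 3, so G6 is forced; the remaining 3 items need at least 2 more sets (each remaining set adds at most 2) — so at least 3 sets are needed, and 3 is optimal.

3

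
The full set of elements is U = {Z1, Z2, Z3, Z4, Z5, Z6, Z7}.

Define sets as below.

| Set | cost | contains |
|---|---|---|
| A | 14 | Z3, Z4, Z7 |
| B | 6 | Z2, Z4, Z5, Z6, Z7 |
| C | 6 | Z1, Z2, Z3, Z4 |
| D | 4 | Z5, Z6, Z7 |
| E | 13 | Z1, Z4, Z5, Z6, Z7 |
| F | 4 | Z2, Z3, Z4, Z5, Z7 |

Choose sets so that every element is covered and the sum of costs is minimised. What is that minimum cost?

C, D together cover every element (C ∪ D = {Z1, Z2, Z3, Z4, Z5, Z6, Z7}); total cost 6 + 4 = 10.
The greedy pick F, D, C costs 14; no covering selection beats 10.

10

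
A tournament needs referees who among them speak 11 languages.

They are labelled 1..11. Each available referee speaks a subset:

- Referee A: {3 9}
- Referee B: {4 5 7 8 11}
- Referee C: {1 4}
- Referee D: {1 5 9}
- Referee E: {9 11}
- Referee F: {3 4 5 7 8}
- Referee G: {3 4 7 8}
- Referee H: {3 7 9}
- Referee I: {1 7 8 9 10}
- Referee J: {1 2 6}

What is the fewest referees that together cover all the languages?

4

Take {E, F, I, J}. Their union is {1, 2, 3, 4, 5, 6, 7, 8, 9, 10, 11}, which is all 11 languages.
No 3 of the 10 referees cover everything (all 120 combinations miss at least one language), so 4 is optimal.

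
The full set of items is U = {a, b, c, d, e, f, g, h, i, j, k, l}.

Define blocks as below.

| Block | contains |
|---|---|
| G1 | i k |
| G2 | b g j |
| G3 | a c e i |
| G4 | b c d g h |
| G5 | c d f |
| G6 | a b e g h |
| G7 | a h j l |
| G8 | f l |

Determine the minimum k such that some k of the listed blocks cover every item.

Take {G1, G5, G6, G7}. Their union is {a, b, c, d, e, f, g, h, i, j, k, l}, which is all 12 items.
No 3 of the 8 blocks cover everything (all 56 combinations miss at least one item), so 4 is optimal.

4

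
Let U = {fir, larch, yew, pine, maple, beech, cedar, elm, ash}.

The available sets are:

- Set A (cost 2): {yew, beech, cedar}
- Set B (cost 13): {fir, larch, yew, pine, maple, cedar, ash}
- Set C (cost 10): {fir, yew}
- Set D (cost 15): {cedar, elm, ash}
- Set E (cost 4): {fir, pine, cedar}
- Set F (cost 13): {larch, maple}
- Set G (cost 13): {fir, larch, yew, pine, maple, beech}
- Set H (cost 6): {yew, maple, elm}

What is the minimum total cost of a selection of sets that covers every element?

A, B, H together cover every element (A ∪ B ∪ H = {fir, larch, yew, pine, maple, beech, cedar, elm, ash}); total cost 2 + 13 + 6 = 21.
The greedy pick A, E, H, B costs 25; no covering selection beats 21.

21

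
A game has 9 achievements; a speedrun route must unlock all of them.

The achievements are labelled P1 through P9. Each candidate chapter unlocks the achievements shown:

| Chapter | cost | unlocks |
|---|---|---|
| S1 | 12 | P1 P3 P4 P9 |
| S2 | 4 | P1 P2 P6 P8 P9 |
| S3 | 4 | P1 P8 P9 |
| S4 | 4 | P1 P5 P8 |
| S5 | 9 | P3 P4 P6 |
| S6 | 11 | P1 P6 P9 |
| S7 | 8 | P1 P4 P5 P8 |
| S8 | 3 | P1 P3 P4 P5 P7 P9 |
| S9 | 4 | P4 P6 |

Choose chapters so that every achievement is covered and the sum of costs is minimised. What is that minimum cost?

7

S2, S8 together cover every achievement (S2 ∪ S8 = {P1, P2, P3, P4, P5, P6, P7, P8, P9}); total cost 4 + 3 = 7.
No covering selection has total cost below 7.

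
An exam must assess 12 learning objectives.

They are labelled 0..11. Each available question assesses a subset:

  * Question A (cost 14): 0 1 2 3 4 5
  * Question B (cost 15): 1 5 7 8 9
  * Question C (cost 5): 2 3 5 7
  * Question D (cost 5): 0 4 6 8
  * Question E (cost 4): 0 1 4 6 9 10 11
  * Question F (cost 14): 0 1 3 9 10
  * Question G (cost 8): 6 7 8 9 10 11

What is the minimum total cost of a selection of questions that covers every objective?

C, D, E together cover every objective (C ∪ D ∪ E = {0, 1, 2, 3, 4, 5, 6, 7, 8, 9, 10, 11}); total cost 5 + 5 + 4 = 14.
No covering selection has total cost below 14.

14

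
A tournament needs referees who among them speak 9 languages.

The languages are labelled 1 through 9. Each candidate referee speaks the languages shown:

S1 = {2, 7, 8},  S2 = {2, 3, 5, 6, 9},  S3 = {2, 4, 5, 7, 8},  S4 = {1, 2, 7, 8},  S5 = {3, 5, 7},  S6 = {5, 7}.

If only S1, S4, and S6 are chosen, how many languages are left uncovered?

Union of S1, S4, S6 = {1, 2, 5, 7, 8}.
Not covered: 3, 4, 6, 9 — 4 languages.

4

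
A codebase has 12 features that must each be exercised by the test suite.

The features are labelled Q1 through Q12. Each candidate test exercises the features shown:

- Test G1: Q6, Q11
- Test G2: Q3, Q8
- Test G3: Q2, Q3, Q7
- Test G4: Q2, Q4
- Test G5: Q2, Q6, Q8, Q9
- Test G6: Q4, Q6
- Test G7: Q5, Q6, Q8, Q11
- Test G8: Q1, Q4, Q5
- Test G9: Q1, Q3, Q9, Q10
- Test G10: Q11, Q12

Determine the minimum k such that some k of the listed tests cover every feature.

5

G3 and G5 and G8 and G9 and G10 together: G3 ∪ G5 ∪ G8 ∪ G9 ∪ G10 = {Q1, Q2, Q3, Q4, Q5, Q6, Q7, Q8, Q9, Q10, Q11, Q12} — every feature is covered.
No 4 of the 10 tests cover everything (all 210 combinations miss at least one feature), so 5 is optimal.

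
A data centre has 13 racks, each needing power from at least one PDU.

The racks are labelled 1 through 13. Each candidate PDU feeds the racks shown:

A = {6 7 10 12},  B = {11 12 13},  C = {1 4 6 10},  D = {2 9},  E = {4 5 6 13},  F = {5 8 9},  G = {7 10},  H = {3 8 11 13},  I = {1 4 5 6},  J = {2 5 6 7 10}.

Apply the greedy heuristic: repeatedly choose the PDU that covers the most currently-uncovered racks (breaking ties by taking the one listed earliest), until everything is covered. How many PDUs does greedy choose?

5

Greedy: pick J (covers 5 new) → pick H (covers 4 new) → pick C (covers 2 new) → pick A (covers 1 new) → pick D (covers 1 new). Total picks: 5.
(The true minimum cover uses only 4 PDUs, so greedy is not optimal here.)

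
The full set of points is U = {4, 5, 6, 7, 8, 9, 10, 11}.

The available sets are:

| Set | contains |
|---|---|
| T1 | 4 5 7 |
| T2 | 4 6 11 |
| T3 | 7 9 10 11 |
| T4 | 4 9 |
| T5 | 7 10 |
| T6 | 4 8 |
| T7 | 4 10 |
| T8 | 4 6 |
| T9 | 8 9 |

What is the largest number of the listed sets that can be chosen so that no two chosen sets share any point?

3

T5, T8, T9 are pairwise disjoint (T5={7,10}; T8={4,6}; T9={8,9}).
Every remaining set overlaps one of these, and no 4 of the listed sets are pairwise disjoint, so 3 is the maximum.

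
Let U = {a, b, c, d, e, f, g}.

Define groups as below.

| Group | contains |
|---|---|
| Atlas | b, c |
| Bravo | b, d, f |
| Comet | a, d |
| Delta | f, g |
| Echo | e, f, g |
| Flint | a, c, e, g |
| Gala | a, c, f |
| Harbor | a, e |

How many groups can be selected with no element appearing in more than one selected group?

3

Atlas, Delta, Harbor are pairwise disjoint (Atlas={b,c}; Delta={f,g}; Harbor={a,e}).
Every remaining group overlaps one of these, and no 4 of the listed groups are pairwise disjoint, so 3 is the maximum.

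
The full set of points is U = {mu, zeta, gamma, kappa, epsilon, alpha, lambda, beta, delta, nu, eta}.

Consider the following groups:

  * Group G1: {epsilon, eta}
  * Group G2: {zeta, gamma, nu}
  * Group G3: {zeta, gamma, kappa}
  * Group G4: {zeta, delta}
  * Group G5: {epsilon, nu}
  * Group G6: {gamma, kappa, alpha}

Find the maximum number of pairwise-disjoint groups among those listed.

G1, G4, G6 are pairwise disjoint (G1={epsilon,eta}; G4={zeta,delta}; G6={gamma,kappa,alpha}).
Every remaining group overlaps one of these, and no 4 of the listed groups are pairwise disjoint, so 3 is the maximum.

3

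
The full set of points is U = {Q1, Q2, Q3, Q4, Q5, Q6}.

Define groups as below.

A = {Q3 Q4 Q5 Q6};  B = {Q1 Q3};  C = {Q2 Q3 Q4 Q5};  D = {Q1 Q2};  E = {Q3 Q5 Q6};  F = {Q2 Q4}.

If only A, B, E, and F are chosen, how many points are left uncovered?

0

Union of A, B, E, F = {Q1, Q2, Q3, Q4, Q5, Q6} — that's every point, so 0 are uncovered.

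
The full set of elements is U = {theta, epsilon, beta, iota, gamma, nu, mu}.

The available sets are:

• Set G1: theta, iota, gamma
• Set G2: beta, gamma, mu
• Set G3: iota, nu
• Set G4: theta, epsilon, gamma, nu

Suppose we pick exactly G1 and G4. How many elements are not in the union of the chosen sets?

2

Union of G1, G4 = {theta, epsilon, iota, gamma, nu}.
Not covered: beta, mu — 2 elements.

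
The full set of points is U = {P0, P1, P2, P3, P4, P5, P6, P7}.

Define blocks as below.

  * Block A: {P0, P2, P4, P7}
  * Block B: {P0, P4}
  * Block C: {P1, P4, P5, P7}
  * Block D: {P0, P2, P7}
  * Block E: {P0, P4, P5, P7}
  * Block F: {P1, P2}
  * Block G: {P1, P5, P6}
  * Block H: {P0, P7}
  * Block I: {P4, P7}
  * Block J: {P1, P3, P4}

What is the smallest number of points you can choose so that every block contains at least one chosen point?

3

Take T = {P0, P1, P4}. Each listed block contains at least one of these, so T is a hitting set of size 3.
No choice of 2 points meets every block, so 3 is the minimum.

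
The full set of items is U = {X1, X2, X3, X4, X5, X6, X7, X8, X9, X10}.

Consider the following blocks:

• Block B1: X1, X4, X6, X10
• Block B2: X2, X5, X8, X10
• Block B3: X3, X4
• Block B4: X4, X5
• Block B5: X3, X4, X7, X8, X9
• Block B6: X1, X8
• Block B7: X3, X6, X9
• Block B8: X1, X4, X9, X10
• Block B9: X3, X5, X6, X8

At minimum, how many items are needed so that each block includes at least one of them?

3

The 3 items {X4, X6, X8} hit every block.
The blocks B4, B6, B7 are pairwise disjoint, so any hitting set needs a separate item for each — at least 3. Hence 3 is optimal.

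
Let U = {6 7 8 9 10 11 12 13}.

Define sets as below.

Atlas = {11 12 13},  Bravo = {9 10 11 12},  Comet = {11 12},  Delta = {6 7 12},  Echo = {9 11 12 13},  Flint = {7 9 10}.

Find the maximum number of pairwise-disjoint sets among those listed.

Atlas, Flint are pairwise disjoint (Atlas={11,12,13}; Flint={7,9,10}).
Every remaining set overlaps one of these, and no 3 of the listed sets are pairwise disjoint, so 2 is the maximum.

2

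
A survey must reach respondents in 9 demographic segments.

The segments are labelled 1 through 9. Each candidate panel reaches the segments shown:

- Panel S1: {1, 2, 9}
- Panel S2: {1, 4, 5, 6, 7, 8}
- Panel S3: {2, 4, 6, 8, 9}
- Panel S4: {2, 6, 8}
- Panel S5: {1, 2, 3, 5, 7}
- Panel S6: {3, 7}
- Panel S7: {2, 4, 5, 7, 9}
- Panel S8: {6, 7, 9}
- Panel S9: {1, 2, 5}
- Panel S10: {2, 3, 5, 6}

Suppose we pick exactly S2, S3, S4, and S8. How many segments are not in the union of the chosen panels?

1

Union of S2, S3, S4, S8 = {1, 2, 4, 5, 6, 7, 8, 9}.
Not covered: 3 — 1 segment.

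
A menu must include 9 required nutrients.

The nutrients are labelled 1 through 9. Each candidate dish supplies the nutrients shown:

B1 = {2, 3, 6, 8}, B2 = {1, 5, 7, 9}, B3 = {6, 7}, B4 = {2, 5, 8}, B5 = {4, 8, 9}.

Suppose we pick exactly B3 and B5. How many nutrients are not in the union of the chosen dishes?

Union of B3, B5 = {4, 6, 7, 8, 9}.
Not covered: 1, 2, 3, 5 — 4 nutrients.

4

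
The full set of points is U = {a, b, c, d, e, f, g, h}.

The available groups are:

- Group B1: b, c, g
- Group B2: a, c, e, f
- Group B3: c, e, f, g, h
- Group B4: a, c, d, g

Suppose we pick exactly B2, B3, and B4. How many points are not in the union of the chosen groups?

Union of B2, B3, B4 = {a, c, d, e, f, g, h}.
Not covered: b — 1 point.

1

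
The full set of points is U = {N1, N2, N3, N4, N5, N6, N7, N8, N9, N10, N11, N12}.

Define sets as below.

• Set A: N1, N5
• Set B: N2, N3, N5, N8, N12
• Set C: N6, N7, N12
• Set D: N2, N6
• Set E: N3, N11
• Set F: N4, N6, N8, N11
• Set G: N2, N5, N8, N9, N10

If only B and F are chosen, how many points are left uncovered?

4

Union of B, F = {N2, N3, N4, N5, N6, N8, N11, N12}.
Not covered: N1, N7, N9, N10 — 4 points.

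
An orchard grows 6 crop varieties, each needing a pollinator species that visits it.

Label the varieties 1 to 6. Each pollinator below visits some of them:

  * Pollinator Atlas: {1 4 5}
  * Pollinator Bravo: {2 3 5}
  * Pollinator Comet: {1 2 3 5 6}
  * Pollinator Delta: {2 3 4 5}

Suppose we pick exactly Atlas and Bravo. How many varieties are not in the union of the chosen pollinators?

Union of Atlas, Bravo = {1, 2, 3, 4, 5}.
Not covered: 6 — 1 variety.

1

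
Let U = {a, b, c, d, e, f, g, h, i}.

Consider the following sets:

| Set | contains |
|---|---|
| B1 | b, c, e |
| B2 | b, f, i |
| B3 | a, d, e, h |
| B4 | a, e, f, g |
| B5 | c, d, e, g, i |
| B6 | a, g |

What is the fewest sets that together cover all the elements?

Take {B2, B3, B5}. Their union is {a, b, c, d, e, f, g, h, i}, which is all 9 elements.
Only B3 contains h, so B3 is forced; the remaining 5 elements need at least 2 more sets (each remaining set adds at most 3) — so at least 3 sets are needed, and 3 is optimal.

3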